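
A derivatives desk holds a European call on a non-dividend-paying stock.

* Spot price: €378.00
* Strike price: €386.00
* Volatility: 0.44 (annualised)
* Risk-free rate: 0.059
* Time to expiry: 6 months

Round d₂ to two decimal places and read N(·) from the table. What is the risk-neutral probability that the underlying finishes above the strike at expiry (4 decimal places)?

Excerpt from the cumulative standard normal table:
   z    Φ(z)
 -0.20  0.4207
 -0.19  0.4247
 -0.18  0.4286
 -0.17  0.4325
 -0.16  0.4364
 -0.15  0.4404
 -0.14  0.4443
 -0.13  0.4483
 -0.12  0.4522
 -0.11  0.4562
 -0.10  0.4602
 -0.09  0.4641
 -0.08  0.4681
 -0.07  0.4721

σ√T = 0.44·√0.5 = 0.3111
d₁ = [ln(378/386) + (0.059 + 0.44²/2)·0.5] / 0.3111 = [-0.0209 + 0.0779] / 0.3111 = 0.1831 ⇒ 0.18
d₂ = d₁ − σ√T = 0.1831 − 0.3111 = -0.1281 ⇒ -0.13
Risk-neutral Pr[S_T > K] = N(d₂) = N(-0.13) = 0.4483

0.4483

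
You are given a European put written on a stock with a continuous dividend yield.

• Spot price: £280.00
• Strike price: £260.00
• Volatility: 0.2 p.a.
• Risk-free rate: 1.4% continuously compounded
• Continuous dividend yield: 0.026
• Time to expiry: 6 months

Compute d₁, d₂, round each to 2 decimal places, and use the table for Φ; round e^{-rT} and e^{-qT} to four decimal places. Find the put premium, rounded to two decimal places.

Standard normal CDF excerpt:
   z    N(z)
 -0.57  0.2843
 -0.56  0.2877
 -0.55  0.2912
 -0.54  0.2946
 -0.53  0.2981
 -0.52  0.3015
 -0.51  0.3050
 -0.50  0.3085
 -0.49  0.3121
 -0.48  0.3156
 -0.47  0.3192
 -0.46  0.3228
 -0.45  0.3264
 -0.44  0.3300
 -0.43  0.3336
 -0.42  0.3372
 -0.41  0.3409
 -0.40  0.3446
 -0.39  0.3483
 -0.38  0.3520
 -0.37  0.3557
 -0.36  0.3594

£7.53

T = 0.5;  σ√T = 0.1414
d₁ = [ln(280/260) + (0.014 − 0.026 + 0.2²/2)·0.5] / 0.1414 = [0.0741 + 0.0040] / 0.1414 = 0.5523 → 0.55
d₂ = d₁ − σ√T = 0.5523 − 0.1414 = 0.4109 → 0.41
exp(−qT) = exp(−0.026·0.5) = 0.9871;  exp(−rT) = exp(−0.014·0.5) = 0.9930
N(−d₂) = N(-0.41) = 0.3409;  N(−d₁) = N(-0.55) = 0.2912
P = 260·0.9930·0.3409 − 280·0.9871·0.2912 = 88.0136 − 80.4842 = 7.5294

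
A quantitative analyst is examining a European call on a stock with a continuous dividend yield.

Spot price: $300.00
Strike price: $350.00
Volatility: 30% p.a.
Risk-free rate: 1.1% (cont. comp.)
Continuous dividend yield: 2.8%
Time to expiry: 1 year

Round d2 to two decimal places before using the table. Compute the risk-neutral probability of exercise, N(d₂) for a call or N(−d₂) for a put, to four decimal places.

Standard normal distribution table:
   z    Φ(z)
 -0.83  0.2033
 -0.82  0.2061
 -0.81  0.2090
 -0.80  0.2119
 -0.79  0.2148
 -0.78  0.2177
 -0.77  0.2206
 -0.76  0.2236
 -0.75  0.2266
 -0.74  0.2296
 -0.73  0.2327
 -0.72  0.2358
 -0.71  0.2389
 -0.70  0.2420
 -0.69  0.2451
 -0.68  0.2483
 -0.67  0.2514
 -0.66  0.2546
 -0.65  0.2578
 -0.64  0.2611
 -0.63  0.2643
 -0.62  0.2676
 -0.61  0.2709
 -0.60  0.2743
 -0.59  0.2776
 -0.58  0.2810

0.2358

T = 1;  σ√T = 0.3000
d₁ = [ln(300/350) + (0.011 − 0.028 + 0.3²/2)·1] / 0.3000 = [-0.1542 + 0.0280] / 0.3000 = -0.4205 ⇒ -0.42
d₂ = d₁ − σ√T = -0.4205 − 0.3000 = -0.7205 ⇒ -0.72
Risk-neutral Pr[S_T > K] = N(d₂) = N(-0.72) = 0.2358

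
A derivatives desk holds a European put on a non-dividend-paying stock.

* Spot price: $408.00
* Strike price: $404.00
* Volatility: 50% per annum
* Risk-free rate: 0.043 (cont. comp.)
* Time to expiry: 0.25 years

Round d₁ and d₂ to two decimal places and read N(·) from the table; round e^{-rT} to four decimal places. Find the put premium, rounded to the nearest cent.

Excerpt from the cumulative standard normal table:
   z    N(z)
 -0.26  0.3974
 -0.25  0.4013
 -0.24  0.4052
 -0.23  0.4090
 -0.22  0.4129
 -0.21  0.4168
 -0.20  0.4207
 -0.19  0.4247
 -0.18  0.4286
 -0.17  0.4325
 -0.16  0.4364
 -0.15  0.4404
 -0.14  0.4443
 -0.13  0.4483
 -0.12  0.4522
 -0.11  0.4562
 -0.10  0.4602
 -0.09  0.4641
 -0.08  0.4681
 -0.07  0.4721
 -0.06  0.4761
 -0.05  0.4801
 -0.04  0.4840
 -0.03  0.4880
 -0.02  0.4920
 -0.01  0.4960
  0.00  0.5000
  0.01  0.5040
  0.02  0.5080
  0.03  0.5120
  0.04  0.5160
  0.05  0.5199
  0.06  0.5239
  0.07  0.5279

σ√T = 0.5 × 0.5000 = 0.2500
ln(S/K) + (r + σ²/2)T = ln(408/404) + (0.043 + 0.5²/2)·0.25 = 0.0099 + 0.0420 = 0.0519
d₁ = 0.0519 / 0.2500 = 0.2074 ⇒ 0.21
d₂ = d₁ − σ√T = 0.2074 − 0.2500 = -0.0426 ⇒ -0.04
e^(−rT) = e^(−0.043·0.25) = 0.9893
P = 404·0.9893·N(0.04) − 408·N(-0.21) = 404·0.9893·0.5160 − 408·0.4168 = 206.2334 − 170.0544 = 36.1790

$36.18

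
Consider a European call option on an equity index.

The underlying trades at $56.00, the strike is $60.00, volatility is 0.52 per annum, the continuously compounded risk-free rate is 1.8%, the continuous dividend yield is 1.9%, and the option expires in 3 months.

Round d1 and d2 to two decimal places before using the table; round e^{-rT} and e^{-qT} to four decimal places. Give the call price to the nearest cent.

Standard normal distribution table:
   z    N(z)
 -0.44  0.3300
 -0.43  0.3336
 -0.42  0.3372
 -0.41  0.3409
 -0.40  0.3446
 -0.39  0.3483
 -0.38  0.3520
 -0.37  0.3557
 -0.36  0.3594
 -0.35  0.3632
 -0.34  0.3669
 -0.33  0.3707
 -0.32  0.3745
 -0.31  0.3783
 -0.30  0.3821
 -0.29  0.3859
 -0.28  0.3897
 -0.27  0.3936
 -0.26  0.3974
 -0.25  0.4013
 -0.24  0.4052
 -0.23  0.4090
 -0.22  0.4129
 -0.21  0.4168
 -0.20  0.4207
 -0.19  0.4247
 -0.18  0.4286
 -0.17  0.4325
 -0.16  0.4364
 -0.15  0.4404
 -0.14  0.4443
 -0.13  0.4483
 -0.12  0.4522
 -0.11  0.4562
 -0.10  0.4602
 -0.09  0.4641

T = 0.25;  σ√T = 0.2600
d₁ = [ln(56/60) + (0.018 − 0.019 + 0.52²/2)·0.25] / 0.2600 = [-0.0690 + 0.0336] / 0.2600 = -0.1363 ≈ -0.14
d₂ = d₁ − σ√T = -0.1363 − 0.2600 = -0.3963 ≈ -0.40
exp(−qT) = exp(−0.019·0.25) = 0.9953;  exp(−rT) = exp(−0.018·0.25) = 0.9955
C = 56·0.9953·N(-0.14) − 60·0.9955·N(-0.40) = 56·0.9953·0.4443 − 60·0.9955·0.3446 = 24.7639 − 20.5830 = 4.1809

$4.18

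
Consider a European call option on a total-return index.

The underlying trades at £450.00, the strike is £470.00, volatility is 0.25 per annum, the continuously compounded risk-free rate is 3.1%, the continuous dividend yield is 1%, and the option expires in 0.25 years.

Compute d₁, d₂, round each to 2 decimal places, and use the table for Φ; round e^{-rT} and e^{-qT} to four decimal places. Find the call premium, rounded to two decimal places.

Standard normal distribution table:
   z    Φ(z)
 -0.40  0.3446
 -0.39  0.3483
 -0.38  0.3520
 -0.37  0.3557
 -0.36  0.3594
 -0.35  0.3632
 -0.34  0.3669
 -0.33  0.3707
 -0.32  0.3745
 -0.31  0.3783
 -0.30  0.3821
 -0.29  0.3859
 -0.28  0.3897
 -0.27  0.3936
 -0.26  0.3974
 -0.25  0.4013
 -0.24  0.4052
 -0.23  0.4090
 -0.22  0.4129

T = 0.25;  σ√T = 0.1250
d₁ = [ln(450/470) + (0.031 − 0.01 + 0.25²/2)·0.25] / 0.1250 = [-0.0435 + 0.0131] / 0.1250 = -0.2434 → -0.24
d₂ = d₁ − σ√T = -0.2434 − 0.1250 = -0.3684 → -0.37
exp(−qT) = exp(−0.01·0.25) = 0.9975;  exp(−rT) = exp(−0.031·0.25) = 0.9923
N(d₁) = N(-0.24) = 0.4052;  N(d₂) = N(-0.37) = 0.3557
C = 450·0.9975·0.4052 − 470·0.9923·0.3557 = 181.8842 − 165.8917 = 15.9924

£15.99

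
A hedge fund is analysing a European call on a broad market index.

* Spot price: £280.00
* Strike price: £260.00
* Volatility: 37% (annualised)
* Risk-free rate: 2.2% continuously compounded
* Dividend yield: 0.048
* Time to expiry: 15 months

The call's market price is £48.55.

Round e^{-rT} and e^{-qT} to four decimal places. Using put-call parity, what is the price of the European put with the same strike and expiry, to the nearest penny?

e^(−qT) = e^(−0.048·1.25) = 0.9418;  e^(−rT) = e^(−0.022·1.25) = 0.9729
Put-call parity: C − P = S·e^(−qT) − K·e^(−rT) = 280·0.9418 − 260·0.9729 = 263.7040 − 252.9540 = 10.7500
P = C − (C − P) = 48.55 − (10.7500) = 37.8000

£37.80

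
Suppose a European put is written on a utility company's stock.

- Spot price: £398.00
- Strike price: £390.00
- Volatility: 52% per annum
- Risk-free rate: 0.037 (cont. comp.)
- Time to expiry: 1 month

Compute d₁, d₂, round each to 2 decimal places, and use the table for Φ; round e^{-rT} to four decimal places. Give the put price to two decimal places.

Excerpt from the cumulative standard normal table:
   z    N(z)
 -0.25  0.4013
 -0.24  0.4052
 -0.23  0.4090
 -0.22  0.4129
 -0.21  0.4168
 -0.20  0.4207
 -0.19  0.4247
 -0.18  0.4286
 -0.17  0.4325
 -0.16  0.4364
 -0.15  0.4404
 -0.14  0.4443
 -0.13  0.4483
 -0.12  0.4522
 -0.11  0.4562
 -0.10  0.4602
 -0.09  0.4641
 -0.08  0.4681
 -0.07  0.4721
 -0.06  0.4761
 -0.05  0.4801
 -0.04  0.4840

£19.21

σ√T = 0.52 × 0.2887 = 0.1501
d₁ = [ln(398/390) + (0.037 + 0.52²/2)·0.08333] / 0.1501 = [0.0203 + 0.0144] / 0.1501 = 0.2309 ⇒ 0.23
d₂ = d₁ − σ√T = 0.2309 − 0.1501 = 0.0808 ⇒ 0.08
e^(−rT) = e^(−0.037·0.08333) = 0.9969
N(−d₂) = N(-0.08) = 0.4681;  N(−d₁) = N(-0.23) = 0.4090
P = 390·0.9969·0.4681 − 398·0.4090 = 181.9931 − 162.7820 = 19.2111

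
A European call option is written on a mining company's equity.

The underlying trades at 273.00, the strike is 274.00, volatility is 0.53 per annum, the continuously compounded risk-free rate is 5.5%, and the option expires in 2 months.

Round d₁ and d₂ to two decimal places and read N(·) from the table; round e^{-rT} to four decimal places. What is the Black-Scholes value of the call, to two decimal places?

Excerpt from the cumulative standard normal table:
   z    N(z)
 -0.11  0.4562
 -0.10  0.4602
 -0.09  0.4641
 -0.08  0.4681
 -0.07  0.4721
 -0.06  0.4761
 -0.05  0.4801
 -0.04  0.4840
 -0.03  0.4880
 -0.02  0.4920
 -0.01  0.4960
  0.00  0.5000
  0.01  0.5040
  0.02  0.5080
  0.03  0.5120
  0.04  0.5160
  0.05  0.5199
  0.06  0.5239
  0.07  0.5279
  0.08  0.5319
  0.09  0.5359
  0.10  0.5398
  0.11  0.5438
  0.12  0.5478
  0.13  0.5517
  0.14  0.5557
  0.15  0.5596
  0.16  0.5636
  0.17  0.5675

23.52

T = 0.1667;  σ√T = 0.2164
d₁ = [ln(273/274) + (0.055 + 0.53²/2)·0.1667] / 0.2164 = [-0.0037 + 0.0326] / 0.2164 = 0.1337 ≈ 0.13
d₂ = d₁ − σ√T = 0.1337 − 0.2164 = -0.0827 ≈ -0.08
exp(−rT) = exp(−0.055·0.1667) = 0.9909
N(d₁) = N(0.13) = 0.5517;  N(d₂) = N(-0.08) = 0.4681
C = 273·0.5517 − 274·0.9909·0.4681 = 150.6141 − 127.0922 = 23.5219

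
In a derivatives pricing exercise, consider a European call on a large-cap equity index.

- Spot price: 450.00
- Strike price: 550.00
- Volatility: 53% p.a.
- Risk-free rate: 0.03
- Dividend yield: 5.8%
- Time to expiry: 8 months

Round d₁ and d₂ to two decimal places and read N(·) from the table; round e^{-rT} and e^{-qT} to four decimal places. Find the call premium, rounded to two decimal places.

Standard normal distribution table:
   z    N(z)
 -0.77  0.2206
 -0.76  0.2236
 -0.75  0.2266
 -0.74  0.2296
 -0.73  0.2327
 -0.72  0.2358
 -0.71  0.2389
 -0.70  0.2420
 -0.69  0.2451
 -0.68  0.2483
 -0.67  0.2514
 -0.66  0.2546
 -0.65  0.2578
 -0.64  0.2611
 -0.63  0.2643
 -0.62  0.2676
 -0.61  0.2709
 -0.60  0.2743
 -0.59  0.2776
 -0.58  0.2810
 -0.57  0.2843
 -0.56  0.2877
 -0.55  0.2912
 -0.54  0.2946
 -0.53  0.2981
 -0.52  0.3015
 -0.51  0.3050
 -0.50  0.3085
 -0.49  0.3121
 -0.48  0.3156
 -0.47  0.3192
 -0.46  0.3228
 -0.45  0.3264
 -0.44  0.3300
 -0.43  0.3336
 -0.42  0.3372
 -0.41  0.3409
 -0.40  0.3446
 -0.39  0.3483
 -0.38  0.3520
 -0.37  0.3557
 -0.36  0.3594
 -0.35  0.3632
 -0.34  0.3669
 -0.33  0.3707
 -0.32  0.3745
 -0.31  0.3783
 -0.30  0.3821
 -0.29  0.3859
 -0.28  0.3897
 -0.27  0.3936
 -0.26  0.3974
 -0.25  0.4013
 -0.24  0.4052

39.95

σ√T = 0.53·√0.6667 = 0.4327
d₁ = [ln(450/550) + (0.03 − 0.058 + ½·0.53²)·0.6667] / (σ√T) = (-0.2007 + 0.0750) / 0.4327 = -0.2905 ⇒ -0.29
d₂ = -0.2905 − 0.4327 = -0.7232 ⇒ -0.72
e^(−qT) = e^(−0.058·0.6667) = 0.9621;  e^(−rT) = e^(−0.03·0.6667) = 0.9802
C = 450·0.9621·N(-0.29) − 550·0.9802·N(-0.72) = 450·0.9621·0.3859 − 550·0.9802·0.2358 = 167.0735 − 127.1221 = 39.9513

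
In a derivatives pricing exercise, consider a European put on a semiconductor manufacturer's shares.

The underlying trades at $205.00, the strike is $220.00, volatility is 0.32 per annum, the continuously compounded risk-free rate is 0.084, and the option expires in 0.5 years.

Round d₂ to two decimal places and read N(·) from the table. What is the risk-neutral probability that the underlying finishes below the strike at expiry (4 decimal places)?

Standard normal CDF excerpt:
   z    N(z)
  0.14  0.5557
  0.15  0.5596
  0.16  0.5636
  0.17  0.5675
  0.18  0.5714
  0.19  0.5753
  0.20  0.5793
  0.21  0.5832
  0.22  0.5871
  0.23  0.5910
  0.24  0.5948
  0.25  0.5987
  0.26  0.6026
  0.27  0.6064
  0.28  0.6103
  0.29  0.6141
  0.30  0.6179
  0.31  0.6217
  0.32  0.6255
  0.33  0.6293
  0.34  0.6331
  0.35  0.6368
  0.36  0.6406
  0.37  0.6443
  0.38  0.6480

T = 0.5;  σ√T = 0.2263
d₁ = [ln(205/220) + (0.084 + 0.32²/2)·0.5] / 0.2263 = [-0.0706 + 0.0676] / 0.2263 = -0.0133 ⇒ -0.01
d₂ = d₁ − σ√T = -0.0133 − 0.2263 = -0.2396 ⇒ -0.24
Risk-neutral Pr[S_T < K] = N(−d₂) = N(0.24) = 0.5948

0.5948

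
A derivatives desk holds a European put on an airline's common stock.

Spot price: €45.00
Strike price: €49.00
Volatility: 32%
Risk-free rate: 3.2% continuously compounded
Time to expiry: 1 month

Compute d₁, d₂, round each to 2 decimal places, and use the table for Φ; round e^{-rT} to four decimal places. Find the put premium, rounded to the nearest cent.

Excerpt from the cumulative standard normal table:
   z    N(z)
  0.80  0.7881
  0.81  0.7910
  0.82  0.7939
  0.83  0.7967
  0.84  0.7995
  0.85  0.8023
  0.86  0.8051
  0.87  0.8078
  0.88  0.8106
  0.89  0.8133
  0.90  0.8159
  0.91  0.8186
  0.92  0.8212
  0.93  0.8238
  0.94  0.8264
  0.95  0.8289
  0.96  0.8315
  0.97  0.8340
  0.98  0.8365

€4.28

T = 0.08333;  σ√T = 0.0924
ln(S/K) + (r + σ²/2)T = ln(45/49) + (0.032 + 0.32²/2)·0.08333 = -0.0852 + 0.0069 = -0.0782
d₁ = -0.0782 / 0.0924 = -0.8468 ≈ -0.85
d₂ = d₁ − σ√T = -0.8468 − 0.0924 = -0.9392 ≈ -0.94
e^(−rT) = e^(−0.032·0.08333) = 0.9973
P = 49·0.9973·N(0.94) − 45·N(0.85) = 49·0.9973·0.8264 − 45·0.8023 = 40.3843 − 36.1035 = 4.2808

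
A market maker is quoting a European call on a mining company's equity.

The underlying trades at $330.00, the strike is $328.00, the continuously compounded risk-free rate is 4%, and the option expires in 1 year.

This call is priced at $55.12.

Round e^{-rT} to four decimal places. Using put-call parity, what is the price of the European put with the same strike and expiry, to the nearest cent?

exp(−rT) = exp(−0.04·1) = 0.9608
Put-call parity: C − P = S − K·e^(−rT) = 330 − 328·0.9608 = 330 − 315.1424 = 14.8576
P = C − (C − P) = 55.12 − (14.8576) = 40.2624

$40.26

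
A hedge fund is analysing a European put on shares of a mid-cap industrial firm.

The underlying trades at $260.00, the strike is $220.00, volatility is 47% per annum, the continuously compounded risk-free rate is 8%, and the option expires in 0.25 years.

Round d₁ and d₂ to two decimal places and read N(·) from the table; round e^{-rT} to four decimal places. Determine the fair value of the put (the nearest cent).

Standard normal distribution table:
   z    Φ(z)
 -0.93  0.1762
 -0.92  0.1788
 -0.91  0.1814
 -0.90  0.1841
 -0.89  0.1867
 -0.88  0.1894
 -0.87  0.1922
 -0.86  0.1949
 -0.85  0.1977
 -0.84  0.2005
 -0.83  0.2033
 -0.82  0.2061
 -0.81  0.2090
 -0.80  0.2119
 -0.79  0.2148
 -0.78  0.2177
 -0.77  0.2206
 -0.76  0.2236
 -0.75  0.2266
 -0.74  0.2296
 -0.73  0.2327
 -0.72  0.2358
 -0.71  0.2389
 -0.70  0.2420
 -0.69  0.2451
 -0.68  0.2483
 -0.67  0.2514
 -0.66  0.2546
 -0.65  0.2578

T = 0.25;  σ√T = 0.2350
ln(S/K) + (r + σ²/2)T = ln(260/220) + (0.08 + 0.47²/2)·0.25 = 0.1671 + 0.0476 = 0.2147
d₁ = 0.2147 / 0.2350 = 0.9135 → 0.91
d₂ = d₁ − σ√T = 0.9135 − 0.2350 = 0.6785 → 0.68
exp(−rT) = exp(−0.08·0.25) = 0.9802
N(−d₂) = N(-0.68) = 0.2483;  N(−d₁) = N(-0.91) = 0.1814
P = 220·0.9802·0.2483 − 260·0.1814 = 53.5444 − 47.1640 = 6.3804

$6.38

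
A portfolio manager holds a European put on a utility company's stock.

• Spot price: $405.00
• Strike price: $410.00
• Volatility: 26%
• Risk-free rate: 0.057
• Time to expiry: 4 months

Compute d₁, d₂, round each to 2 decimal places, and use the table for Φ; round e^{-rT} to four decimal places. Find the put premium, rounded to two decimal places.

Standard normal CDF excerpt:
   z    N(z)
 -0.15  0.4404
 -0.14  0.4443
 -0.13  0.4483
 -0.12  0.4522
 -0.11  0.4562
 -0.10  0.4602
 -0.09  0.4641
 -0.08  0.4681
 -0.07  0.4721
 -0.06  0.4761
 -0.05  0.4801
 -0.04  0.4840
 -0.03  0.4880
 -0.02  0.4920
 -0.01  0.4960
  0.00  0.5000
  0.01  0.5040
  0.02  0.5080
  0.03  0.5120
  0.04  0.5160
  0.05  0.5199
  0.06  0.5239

$22.83

σ√T = 0.26 × 0.5774 = 0.1501
d₁ = [ln(405/410) + (0.057 + ½·0.26²)·0.3333] / (σ√T) = (-0.0123 + 0.0303) / 0.1501 = 0.1199 → 0.12
d₂ = 0.1199 − 0.1501 = -0.0302 → -0.03
exp(−rT) = exp(−0.057·0.3333) = 0.9812
N(−d₂) = N(0.03) = 0.5120;  N(−d₁) = N(-0.12) = 0.4522
P = 410·0.9812·0.5120 − 405·0.4522 = 205.9735 − 183.1410 = 22.8325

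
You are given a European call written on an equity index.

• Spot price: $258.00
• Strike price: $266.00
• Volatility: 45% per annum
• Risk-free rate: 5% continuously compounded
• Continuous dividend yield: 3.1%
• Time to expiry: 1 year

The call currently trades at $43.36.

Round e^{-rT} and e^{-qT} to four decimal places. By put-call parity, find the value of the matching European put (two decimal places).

e^(−qT) = e^(−0.031·1) = 0.9695;  e^(−rT) = e^(−0.05·1) = 0.9512
Put-call parity: C − P = S·e^(−qT) − K·e^(−rT) = 258·0.9695 − 266·0.9512 = 250.1310 − 253.0192 = -2.8882
P = C − (C − P) = 43.36 − (-2.8882) = 46.2482

$46.25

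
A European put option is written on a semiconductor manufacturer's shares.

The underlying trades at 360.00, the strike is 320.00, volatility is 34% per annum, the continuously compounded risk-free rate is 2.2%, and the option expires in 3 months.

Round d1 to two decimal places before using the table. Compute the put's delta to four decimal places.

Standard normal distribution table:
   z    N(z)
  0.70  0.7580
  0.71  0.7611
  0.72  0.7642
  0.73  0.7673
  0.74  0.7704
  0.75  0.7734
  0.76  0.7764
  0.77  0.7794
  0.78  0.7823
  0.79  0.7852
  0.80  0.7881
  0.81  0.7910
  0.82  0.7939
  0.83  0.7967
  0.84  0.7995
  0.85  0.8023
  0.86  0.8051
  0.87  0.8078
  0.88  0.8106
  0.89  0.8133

-0.2090

σ√T = 0.34 × 0.5000 = 0.1700
ln(S/K) + (r + σ²/2)T = ln(360/320) + (0.022 + 0.34²/2)·0.25 = 0.1178 + 0.0200 = 0.1377
d₁ = 0.1377 / 0.1700 = 0.8102 ≈ 0.81
N(d₁) = N(0.81) = 0.7910
Δ_put = N(d₁) − 1 = 0.7910 − 1 = -0.2090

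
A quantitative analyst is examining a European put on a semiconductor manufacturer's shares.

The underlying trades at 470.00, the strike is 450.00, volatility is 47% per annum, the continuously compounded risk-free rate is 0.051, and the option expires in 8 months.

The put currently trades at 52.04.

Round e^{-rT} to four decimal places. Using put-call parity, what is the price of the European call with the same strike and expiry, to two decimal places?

87.07

exp(−rT) = exp(−0.051·0.6667) = 0.9666
Put-call parity: C − P = S − K·e^(−rT) = 470 − 450·0.9666 = 470 − 434.9700 = 35.0300
C = P + (C − P) = 52.04 + (35.0300) = 87.0700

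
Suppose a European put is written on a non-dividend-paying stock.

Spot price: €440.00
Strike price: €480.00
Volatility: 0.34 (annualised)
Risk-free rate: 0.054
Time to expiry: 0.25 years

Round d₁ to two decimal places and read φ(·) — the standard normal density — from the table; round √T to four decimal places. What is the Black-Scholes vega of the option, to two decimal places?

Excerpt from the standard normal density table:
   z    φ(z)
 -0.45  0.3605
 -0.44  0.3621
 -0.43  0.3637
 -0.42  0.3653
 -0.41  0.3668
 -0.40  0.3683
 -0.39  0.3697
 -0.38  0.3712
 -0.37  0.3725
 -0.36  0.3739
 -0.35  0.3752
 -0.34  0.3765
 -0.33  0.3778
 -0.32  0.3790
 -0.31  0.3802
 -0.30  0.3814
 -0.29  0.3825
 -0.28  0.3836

T = 0.25;  σ√T = 0.1700
d₁ = [ln(440/480) + (0.054 + 0.34²/2)·0.25] / 0.1700 = [-0.0870 + 0.0280] / 0.1700 = -0.3474 → -0.35
√T = √0.25 = 0.5000
φ(d₁) = φ(-0.35) = 0.3752
vega = S·φ(d₁)·√T = 440·0.3752·0.5000 = 82.5440
(Vega is the same for a European call and put with the same parameters.)

82.54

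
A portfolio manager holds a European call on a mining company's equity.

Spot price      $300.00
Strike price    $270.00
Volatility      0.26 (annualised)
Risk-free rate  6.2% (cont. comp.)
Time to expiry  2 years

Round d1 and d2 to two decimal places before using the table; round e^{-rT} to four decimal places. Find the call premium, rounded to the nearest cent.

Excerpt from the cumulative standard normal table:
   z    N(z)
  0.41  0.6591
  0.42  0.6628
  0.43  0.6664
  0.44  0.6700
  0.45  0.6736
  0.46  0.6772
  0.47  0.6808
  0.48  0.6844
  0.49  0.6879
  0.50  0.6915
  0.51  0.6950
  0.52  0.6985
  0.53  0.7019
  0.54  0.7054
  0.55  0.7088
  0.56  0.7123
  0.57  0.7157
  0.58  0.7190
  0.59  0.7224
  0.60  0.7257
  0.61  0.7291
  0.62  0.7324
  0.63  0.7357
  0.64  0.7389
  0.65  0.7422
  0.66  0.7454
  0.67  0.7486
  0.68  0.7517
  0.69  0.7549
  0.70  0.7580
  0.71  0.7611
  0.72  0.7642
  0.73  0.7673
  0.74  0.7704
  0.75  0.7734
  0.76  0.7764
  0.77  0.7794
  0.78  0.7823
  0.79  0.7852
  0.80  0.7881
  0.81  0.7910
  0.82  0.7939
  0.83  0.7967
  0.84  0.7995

σ√T = 0.26 × 1.4142 = 0.3677
d₁ = [ln(300/270) + (0.062 + 0.26²/2)·2] / 0.3677 = [0.1054 + 0.1916] / 0.3677 = 0.8076 ⇒ 0.81
d₂ = d₁ − σ√T = 0.8076 − 0.3677 = 0.4399 ⇒ 0.44
exp(−rT) = exp(−0.062·2) = 0.8834
N(d₁) = N(0.81) = 0.7910;  N(d₂) = N(0.44) = 0.6700
C = 300·0.7910 − 270·0.8834·0.6700 = 237.3000 − 159.8071 = 77.4929

$77.49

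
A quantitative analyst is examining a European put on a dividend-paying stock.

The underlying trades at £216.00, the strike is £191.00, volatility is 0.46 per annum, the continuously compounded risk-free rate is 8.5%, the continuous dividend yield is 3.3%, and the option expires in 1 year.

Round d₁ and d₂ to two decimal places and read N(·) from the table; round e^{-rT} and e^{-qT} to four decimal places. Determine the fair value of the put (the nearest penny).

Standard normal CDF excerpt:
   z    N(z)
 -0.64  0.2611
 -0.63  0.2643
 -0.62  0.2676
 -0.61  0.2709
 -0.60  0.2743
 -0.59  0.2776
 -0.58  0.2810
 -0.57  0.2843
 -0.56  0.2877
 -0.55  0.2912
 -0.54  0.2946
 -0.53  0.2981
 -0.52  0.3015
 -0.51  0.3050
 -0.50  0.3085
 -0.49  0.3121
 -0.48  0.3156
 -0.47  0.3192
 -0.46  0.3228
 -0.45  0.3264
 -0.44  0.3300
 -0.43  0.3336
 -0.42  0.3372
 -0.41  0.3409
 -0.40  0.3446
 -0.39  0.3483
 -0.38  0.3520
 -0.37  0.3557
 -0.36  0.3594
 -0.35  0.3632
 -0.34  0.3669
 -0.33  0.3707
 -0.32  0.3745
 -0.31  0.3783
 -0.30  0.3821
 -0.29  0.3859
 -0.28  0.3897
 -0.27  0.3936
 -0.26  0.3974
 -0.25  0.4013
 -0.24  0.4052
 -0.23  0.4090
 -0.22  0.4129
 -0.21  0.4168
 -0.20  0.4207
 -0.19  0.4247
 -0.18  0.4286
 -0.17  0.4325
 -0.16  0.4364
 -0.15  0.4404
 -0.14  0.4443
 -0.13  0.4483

£20.65

σ√T = 0.46 × 1.0000 = 0.4600
ln(S/K) + (r − q + σ²/2)T = ln(216/191) + (0.085 − 0.033 + 0.46²/2)·1 = 0.1230 + 0.1578 = 0.2808
d₁ = 0.2808 / 0.4600 = 0.6104 ≈ 0.61
d₂ = d₁ − σ√T = 0.6104 − 0.4600 = 0.1504 ≈ 0.15
e^(−qT) = e^(−0.033·1) = 0.9675;  e^(−rT) = e^(−0.085·1) = 0.9185
P = 191·0.9185·N(-0.15) − 216·0.9675·N(-0.61) = 191·0.9185·0.4404 − 216·0.9675·0.2709 = 77.2609 − 56.6127 = 20.6482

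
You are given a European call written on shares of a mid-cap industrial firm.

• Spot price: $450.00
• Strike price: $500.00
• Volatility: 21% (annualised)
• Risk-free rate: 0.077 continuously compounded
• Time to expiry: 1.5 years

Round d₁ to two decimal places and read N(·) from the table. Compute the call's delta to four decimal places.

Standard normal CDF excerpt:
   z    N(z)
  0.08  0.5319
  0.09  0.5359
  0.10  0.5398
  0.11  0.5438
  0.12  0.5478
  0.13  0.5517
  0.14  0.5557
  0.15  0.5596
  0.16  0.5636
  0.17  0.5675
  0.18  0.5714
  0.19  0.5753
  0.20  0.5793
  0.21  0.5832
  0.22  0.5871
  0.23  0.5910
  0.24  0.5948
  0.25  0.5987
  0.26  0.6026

T = 1.5;  σ√T = 0.2572
d₁ = [ln(450/500) + (0.077 + ½·0.21²)·1.5] / (σ√T) = (-0.1054 + 0.1486) / 0.2572 = 0.1680 ⇒ 0.17
N(d₁) = N(0.17) = 0.5675
Δ_call = N(d₁) = 0.5675

0.5675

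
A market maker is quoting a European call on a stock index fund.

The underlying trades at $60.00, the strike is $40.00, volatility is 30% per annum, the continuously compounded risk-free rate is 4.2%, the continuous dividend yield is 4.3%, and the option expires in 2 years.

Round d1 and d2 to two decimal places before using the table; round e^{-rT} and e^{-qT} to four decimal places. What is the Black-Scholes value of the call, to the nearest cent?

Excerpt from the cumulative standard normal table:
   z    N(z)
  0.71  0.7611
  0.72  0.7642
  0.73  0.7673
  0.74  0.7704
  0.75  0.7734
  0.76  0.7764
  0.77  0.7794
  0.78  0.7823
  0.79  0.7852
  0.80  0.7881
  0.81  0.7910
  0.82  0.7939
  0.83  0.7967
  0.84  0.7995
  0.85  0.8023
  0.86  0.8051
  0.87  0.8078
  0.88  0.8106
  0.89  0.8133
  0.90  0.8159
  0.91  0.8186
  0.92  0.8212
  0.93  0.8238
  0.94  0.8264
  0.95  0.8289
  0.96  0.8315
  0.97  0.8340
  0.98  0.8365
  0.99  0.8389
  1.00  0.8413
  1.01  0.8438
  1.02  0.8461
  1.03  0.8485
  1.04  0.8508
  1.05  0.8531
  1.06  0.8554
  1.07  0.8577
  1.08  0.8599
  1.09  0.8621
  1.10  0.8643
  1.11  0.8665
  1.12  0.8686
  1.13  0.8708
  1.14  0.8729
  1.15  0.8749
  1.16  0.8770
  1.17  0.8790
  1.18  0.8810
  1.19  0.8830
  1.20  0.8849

$19.95

σ√T = 0.3 × 1.4142 = 0.4243
ln(S/K) + (r − q + σ²/2)T = ln(60/40) + (0.042 − 0.043 + 0.3²/2)·2 = 0.4055 + 0.0880 = 0.4935
d₁ = 0.4935 / 0.4243 = 1.1631 → 1.16
d₂ = d₁ − σ√T = 1.1631 − 0.4243 = 0.7388 → 0.74
e^(−qT) = e^(−0.043·2) = 0.9176;  e^(−rT) = e^(−0.042·2) = 0.9194
N(d₁) = N(1.16) = 0.8770;  N(d₂) = N(0.74) = 0.7704
C = 60·0.9176·0.8770 − 40·0.9194·0.7704 = 48.2841 − 28.3322 = 19.9519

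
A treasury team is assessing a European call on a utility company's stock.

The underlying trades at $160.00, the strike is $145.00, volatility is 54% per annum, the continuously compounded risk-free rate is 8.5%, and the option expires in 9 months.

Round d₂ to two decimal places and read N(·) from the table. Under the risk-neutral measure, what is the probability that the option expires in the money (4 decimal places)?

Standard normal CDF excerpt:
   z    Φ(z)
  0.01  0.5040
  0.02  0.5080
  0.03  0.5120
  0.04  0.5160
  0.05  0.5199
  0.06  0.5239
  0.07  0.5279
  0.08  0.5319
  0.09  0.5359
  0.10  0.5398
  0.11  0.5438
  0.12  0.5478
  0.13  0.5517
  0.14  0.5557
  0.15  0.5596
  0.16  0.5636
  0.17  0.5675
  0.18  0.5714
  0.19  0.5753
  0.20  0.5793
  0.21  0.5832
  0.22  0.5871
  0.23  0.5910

0.5438

σ√T = 0.54 × 0.8660 = 0.4677
ln(S/K) + (r + σ²/2)T = ln(160/145) + (0.085 + 0.54²/2)·0.75 = 0.0984 + 0.1731 = 0.2715
d₁ = 0.2715 / 0.4677 = 0.5806 ≈ 0.58
d₂ = d₁ − σ√T = 0.5806 − 0.4677 = 0.1130 ≈ 0.11
Risk-neutral Pr[S_T > K] = N(d₂) = N(0.11) = 0.5438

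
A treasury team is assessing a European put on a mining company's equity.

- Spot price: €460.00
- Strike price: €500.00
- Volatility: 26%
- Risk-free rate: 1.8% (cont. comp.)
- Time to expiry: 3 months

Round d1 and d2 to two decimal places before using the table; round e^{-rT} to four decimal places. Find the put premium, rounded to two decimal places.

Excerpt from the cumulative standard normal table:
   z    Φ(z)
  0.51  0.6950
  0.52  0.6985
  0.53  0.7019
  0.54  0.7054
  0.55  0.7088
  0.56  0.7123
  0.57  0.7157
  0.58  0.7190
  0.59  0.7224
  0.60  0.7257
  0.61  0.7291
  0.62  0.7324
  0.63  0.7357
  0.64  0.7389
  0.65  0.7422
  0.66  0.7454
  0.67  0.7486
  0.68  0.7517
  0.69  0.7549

σ√T = 0.26 × 0.5000 = 0.1300
d₁ = [ln(460/500) + (0.018 + 0.26²/2)·0.25] / 0.1300 = [-0.0834 + 0.0129] / 0.1300 = -0.5418 ⇒ -0.54
d₂ = d₁ − σ√T = -0.5418 − 0.1300 = -0.6718 ⇒ -0.67
exp(−rT) = exp(−0.018·0.25) = 0.9955
N(−d₂) = N(0.67) = 0.7486;  N(−d₁) = N(0.54) = 0.7054
P = 500·0.9955·0.7486 − 460·0.7054 = 372.6157 − 324.4840 = 48.1316

€48.13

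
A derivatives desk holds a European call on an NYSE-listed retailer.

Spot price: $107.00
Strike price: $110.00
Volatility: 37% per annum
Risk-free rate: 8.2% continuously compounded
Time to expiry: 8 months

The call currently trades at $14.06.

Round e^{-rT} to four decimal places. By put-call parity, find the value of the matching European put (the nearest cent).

$11.21

exp(−rT) = exp(−0.082·0.6667) = 0.9468
Put-call parity: C − P = S − K·e^(−rT) = 107 − 110·0.9468 = 107 − 104.1480 = 2.8520
P = C − (C − P) = 14.06 − (2.8520) = 11.2080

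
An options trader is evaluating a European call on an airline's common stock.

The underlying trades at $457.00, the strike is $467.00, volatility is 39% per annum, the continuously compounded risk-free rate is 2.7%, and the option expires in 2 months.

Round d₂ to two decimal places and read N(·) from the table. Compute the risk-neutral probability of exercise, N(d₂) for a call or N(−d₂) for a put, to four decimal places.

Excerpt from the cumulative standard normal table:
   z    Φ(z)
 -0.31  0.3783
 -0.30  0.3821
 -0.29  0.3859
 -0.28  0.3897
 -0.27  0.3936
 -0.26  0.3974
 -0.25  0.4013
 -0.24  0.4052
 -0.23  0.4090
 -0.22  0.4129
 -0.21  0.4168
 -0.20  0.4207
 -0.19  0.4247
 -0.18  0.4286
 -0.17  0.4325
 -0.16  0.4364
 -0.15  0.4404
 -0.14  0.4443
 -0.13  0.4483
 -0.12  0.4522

0.4247

T = 0.1667;  σ√T = 0.1592
d₁ = [ln(457/467) + (0.027 + 0.39²/2)·0.1667] / 0.1592 = [-0.0216 + 0.0172] / 0.1592 = -0.0281 which rounds to -0.03
d₂ = d₁ − σ√T = -0.0281 − 0.1592 = -0.1873 which rounds to -0.19
Risk-neutral Pr[S_T > K] = N(d₂) = N(-0.19) = 0.4247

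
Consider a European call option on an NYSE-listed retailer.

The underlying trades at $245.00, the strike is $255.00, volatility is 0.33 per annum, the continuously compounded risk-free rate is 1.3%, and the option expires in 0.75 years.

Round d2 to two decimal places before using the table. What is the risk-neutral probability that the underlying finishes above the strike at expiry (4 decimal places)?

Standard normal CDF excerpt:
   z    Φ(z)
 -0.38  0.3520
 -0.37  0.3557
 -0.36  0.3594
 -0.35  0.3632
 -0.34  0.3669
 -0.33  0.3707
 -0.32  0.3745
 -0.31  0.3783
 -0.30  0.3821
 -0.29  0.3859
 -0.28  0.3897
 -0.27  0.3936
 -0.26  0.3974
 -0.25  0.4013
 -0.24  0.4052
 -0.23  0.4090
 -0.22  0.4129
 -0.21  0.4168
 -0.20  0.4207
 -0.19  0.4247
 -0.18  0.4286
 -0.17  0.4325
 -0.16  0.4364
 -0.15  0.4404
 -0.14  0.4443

T = 0.75;  σ√T = 0.2858
d₁ = [ln(245/255) + (0.013 + 0.33²/2)·0.75] / 0.2858 = [-0.0400 + 0.0506] / 0.2858 = 0.0370 ⇒ 0.04
d₂ = d₁ − σ√T = 0.0370 − 0.2858 = -0.2488 ⇒ -0.25
Risk-neutral Pr[S_T > K] = N(d₂) = N(-0.25) = 0.4013

0.4013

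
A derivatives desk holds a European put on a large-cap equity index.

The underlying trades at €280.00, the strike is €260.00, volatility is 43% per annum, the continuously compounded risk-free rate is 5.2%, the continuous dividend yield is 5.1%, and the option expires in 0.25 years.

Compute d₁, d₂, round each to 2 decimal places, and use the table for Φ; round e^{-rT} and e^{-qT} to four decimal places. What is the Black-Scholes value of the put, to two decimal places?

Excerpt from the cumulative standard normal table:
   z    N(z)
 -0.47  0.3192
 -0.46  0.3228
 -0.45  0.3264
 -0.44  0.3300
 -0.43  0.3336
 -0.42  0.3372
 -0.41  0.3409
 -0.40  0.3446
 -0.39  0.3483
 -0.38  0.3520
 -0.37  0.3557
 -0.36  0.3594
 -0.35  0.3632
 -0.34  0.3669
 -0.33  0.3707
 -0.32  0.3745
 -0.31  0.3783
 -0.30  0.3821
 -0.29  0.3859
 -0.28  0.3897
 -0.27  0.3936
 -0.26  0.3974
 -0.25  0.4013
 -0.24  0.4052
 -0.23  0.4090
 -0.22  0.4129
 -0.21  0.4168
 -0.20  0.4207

σ√T = 0.43·√0.25 = 0.2150
ln(S/K) + (r − q + σ²/2)T = ln(280/260) + (0.052 − 0.051 + 0.43²/2)·0.25 = 0.0741 + 0.0234 = 0.0975
d₁ = 0.0975 / 0.2150 = 0.4534 → 0.45
d₂ = d₁ − σ√T = 0.4534 − 0.2150 = 0.2384 → 0.24
e^(−qT) = e^(−0.051·0.25) = 0.9873;  e^(−rT) = e^(−0.052·0.25) = 0.9871
N(−d₂) = N(-0.24) = 0.4052;  N(−d₁) = N(-0.45) = 0.3264
P = 260·0.9871·0.4052 − 280·0.9873·0.3264 = 103.9930 − 90.2313 = 13.7616

€13.76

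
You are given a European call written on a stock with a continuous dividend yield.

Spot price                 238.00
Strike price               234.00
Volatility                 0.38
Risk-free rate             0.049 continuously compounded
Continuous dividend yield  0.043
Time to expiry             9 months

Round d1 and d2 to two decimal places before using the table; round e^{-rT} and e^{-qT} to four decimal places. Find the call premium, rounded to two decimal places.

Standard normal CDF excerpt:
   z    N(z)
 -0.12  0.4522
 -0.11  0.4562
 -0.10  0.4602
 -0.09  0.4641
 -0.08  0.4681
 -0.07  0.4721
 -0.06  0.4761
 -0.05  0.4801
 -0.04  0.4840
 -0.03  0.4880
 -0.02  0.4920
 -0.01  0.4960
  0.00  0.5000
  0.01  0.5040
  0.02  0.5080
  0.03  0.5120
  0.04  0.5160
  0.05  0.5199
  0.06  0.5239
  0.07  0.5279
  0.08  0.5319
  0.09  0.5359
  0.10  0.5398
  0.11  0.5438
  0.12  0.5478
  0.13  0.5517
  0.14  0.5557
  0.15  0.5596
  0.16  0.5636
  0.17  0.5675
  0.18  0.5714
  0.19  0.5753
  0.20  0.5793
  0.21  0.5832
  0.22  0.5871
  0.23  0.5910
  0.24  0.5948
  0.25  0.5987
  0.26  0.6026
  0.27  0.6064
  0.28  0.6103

T = 0.75;  σ√T = 0.3291
ln(S/K) + (r − q + σ²/2)T = ln(238/234) + (0.049 − 0.043 + 0.38²/2)·0.75 = 0.0169 + 0.0587 = 0.0756
d₁ = 0.0756 / 0.3291 = 0.2297 ≈ 0.23
d₂ = d₁ − σ√T = 0.2297 − 0.3291 = -0.0994 ≈ -0.10
e^(−qT) = e^(−0.043·0.75) = 0.9683;  e^(−rT) = e^(−0.049·0.75) = 0.9639
N(d₁) = N(0.23) = 0.5910;  N(d₂) = N(-0.10) = 0.4602
C = 238·0.9683·0.5910 − 234·0.9639·0.4602 = 136.1991 − 103.7993 = 32.3998

32.40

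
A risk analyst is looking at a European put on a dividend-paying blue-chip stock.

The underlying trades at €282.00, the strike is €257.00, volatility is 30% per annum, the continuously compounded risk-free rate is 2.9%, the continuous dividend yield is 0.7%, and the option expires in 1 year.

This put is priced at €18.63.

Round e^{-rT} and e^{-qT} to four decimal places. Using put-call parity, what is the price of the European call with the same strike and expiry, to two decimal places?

e^(−qT) = e^(−0.007·1) = 0.9930;  e^(−rT) = e^(−0.029·1) = 0.9714
Put-call parity: C − P = S·e^(−qT) − K·e^(−rT) = 282·0.9930 − 257·0.9714 = 280.0260 − 249.6498 = 30.3762
C = P + (C − P) = 18.63 + (30.3762) = 49.0062

€49.01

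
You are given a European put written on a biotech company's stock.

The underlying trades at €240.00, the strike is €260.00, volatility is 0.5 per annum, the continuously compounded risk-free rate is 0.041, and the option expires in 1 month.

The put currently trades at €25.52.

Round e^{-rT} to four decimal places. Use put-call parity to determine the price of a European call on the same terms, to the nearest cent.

exp(−rT) = exp(−0.041·0.08333) = 0.9966
Put-call parity: C − P = S − K·e^(−rT) = 240 − 260·0.9966 = 240 − 259.1160 = -19.1160
C = P + (C − P) = 25.52 + (-19.1160) = 6.4040

€6.40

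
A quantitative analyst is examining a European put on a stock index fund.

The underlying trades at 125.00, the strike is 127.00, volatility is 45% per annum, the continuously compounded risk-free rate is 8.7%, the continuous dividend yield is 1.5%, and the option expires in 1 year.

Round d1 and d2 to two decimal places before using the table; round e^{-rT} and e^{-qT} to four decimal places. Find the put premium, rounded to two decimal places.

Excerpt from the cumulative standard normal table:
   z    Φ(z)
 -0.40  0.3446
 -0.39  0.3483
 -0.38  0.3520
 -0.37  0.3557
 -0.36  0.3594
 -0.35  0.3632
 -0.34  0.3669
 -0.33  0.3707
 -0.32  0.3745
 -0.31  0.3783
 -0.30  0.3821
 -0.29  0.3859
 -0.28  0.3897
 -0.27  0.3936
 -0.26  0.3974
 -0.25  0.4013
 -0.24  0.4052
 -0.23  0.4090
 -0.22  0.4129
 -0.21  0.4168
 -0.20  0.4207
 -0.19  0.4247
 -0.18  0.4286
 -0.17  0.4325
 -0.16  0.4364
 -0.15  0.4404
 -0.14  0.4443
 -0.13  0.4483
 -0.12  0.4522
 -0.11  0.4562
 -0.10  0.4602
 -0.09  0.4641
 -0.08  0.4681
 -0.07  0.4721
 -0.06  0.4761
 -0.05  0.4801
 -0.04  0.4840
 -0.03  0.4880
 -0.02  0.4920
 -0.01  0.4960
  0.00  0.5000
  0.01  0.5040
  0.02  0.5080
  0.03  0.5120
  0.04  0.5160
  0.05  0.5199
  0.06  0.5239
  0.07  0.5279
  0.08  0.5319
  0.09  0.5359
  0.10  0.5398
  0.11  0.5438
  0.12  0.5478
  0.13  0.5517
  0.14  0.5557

σ√T = 0.45 × 1.0000 = 0.4500
d₁ = [ln(125/127) + (0.087 − 0.015 + ½·0.45²)·1] / (σ√T) = (-0.0159 + 0.1733) / 0.4500 = 0.3497 ≈ 0.35
d₂ = 0.3497 − 0.4500 = -0.1003 ≈ -0.10
exp(−qT) = exp(−0.015·1) = 0.9851;  exp(−rT) = exp(−0.087·1) = 0.9167
N(−d₂) = N(0.10) = 0.5398;  N(−d₁) = N(-0.35) = 0.3632
P = 127·0.9167·0.5398 − 125·0.9851·0.3632 = 62.8440 − 44.7235 = 18.1205

18.12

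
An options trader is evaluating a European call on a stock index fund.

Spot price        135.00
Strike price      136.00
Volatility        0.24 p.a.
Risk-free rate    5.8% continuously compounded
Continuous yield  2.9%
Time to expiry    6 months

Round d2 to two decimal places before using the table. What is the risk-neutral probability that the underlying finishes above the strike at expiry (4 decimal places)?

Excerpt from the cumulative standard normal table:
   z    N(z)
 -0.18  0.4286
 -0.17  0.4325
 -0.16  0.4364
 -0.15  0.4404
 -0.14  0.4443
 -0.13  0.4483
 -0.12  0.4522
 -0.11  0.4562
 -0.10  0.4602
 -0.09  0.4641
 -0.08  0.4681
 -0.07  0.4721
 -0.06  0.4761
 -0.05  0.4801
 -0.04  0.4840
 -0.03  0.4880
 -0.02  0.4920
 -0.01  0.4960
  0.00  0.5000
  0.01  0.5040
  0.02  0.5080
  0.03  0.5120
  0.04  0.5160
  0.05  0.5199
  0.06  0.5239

σ√T = 0.24·√0.5 = 0.1697
d₁ = [ln(135/136) + (0.058 − 0.029 + ½·0.24²)·0.5] / (σ√T) = (-0.0074 + 0.0289) / 0.1697 = 0.1268 → 0.13
d₂ = 0.1268 − 0.1697 = -0.0429 → -0.04
Pr(exercise) under Q = N(d₂) = 0.4840

0.4840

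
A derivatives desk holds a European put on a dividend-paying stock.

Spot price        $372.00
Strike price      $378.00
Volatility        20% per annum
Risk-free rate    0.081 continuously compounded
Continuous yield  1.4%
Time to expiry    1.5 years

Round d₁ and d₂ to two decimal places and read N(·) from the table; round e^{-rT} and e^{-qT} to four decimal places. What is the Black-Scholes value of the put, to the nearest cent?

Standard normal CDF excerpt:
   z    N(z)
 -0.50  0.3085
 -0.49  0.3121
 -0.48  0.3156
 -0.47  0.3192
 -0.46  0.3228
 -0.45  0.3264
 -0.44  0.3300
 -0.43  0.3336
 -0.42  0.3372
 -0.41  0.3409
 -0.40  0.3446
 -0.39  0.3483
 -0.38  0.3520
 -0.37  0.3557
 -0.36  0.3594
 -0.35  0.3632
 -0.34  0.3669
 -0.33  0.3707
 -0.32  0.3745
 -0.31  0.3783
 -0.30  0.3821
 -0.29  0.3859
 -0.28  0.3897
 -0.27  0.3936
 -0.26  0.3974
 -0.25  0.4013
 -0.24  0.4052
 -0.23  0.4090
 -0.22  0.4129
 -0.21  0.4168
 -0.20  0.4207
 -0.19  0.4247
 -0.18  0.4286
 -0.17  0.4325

$21.95

σ√T = 0.2 × 1.2247 = 0.2449
d₁ = [ln(372/378) + (0.081 − 0.014 + 0.2²/2)·1.5] / 0.2449 = [-0.0160 + 0.1305] / 0.2449 = 0.4674 ⇒ 0.47
d₂ = d₁ − σ√T = 0.4674 − 0.2449 = 0.2225 ⇒ 0.22
e^(−qT) = e^(−0.014·1.5) = 0.9792;  e^(−rT) = e^(−0.081·1.5) = 0.8856
N(−d₂) = N(-0.22) = 0.4129;  N(−d₁) = N(-0.47) = 0.3192
P = 378·0.8856·0.4129 − 372·0.9792·0.3192 = 138.2211 − 116.2726 = 21.9485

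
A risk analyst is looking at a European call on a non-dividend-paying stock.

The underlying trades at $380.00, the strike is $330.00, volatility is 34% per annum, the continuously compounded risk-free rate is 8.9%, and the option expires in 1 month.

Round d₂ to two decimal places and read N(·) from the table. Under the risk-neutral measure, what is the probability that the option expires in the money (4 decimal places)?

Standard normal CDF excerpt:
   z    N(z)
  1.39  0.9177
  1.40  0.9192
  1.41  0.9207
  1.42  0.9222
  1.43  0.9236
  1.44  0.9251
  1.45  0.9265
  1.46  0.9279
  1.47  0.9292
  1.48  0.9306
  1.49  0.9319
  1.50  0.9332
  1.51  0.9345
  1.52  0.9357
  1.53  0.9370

0.9279

σ√T = 0.34·√0.08333 = 0.0981
ln(S/K) + (r + σ²/2)T = ln(380/330) + (0.089 + 0.34²/2)·0.08333 = 0.1411 + 0.0122 = 0.1533
d₁ = 0.1533 / 0.0981 = 1.5620 ⇒ 1.56
d₂ = d₁ − σ√T = 1.5620 − 0.0981 = 1.4639 ⇒ 1.46
Risk-neutral Pr[S_T > K] = N(d₂) = N(1.46) = 0.9279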